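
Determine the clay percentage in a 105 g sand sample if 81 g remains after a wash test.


Formula: Clay% = (W_total - W_washed) / W_total * 100
Clay mass = 105 - 81 = 24 g
Clay% = 24 / 105 * 100 = 22.8571%

22.8571%


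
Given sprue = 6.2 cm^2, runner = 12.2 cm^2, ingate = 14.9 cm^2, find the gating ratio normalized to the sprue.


Sprue:Runner:Ingate = 1 : 12.2/6.2 : 14.9/6.2 = 1:1.97:2.40

Answer: 1:1.97:2.40


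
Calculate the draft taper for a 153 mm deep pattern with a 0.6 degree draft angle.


Formula: taper = depth * tan(draft_angle)
tan(0.6 deg) = 0.0104724
taper = 153 mm * 0.0104724 = 1.6023 mm

1.6023 mm


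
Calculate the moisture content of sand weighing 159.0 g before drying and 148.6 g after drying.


Formula: MC = (W_wet - W_dry) / W_wet * 100
Water mass = 159.0 - 148.6 = 10.4 g
MC = 10.4 / 159.0 * 100 = 6.5409%

6.5409%


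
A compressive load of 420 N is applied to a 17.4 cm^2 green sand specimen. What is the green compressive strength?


Formula: Compressive Strength = Force / Area
Strength = 420 N / 17.4 cm^2 = 24.1379 N/cm^2

Answer: 24.1379 N/cm^2


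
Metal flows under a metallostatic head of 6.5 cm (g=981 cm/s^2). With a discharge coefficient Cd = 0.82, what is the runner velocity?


Formula: v = Cd * sqrt(2 * g * h)  (Torricelli with discharge coefficient)
2*g*h = 2 * 981 * 6.5 = 12753.0 cm^2/s^2
sqrt(12753.0) = 112.92918 cm/s
v = 0.82 * 112.92918 = 92.6019 cm/s

Final answer: 92.6019 cm/s


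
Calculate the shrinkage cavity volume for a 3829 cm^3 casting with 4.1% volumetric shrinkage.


Formula: V_shrink = V_casting * shrinkage_pct / 100
V_shrink = 3829 cm^3 * 4.1 / 100 = 156.9890 cm^3

Final answer: 156.9890 cm^3


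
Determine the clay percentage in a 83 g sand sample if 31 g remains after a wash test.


Formula: Clay% = (W_total - W_washed) / W_total * 100
Clay mass = 83 - 31 = 52 g
Clay% = 52 / 83 * 100 = 62.6506%

Answer: 62.6506%


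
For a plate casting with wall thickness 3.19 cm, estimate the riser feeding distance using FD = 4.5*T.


Formula: FD = 4.5 * T  (riser feeding-distance rule)
FD = 4.5 * 3.19 cm = 14.3550 cm

Final answer: 14.3550 cm


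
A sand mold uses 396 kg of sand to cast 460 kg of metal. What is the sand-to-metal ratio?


Formula: Sand-to-Metal Ratio = W_sand / W_metal
Ratio = 396 kg / 460 kg = 0.8609

Answer: 0.8609


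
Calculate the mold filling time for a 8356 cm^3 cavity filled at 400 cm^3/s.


Formula: t_fill = V_mold / Q_flow
t = 8356 cm^3 / 400 cm^3/s = 20.8900 s


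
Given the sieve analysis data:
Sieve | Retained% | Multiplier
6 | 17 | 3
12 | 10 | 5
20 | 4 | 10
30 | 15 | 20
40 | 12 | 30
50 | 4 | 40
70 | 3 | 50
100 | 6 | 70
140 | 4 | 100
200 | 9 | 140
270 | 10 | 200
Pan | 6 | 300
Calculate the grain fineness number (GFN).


Formula: GFN = sum(pct * multiplier) / sum(pct)
sum(pct * multiplier) = 6991
sum(pct) = 100
GFN = 6991 / 100 = 69.91

Final answer: 69.91


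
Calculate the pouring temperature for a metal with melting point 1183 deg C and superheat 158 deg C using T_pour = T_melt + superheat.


Formula: T_pour = T_melt + Superheat
T_pour = 1183 + 158 = 1341 deg C


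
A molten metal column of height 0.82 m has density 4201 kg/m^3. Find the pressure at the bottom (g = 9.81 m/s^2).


Formula: P = rho * g * h
rho * g = 4201 * 9.81 = 41211.81 N/m^3
P = 41211.81 * 0.82 = 33793.6842 Pa

33793.6842 Pa


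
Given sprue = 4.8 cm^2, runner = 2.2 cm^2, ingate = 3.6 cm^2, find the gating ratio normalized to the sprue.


Sprue:Runner:Ingate = 1 : 2.2/4.8 : 3.6/4.8 = 1:0.46:0.75

Answer: 1:0.46:0.75


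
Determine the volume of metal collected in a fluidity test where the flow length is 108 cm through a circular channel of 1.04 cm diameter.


Formula: V = pi * (d/2)^2 * L  (cylinder volume)
Radius = 1.04/2 = 0.52 cm
V = pi * 0.52^2 * 108 = 91.7446 cm^3

Answer: 91.7446 cm^3


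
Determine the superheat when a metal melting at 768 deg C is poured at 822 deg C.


Formula: Superheat = T_pour - T_melt
Superheat = 822 - 768 = 54 deg C

54 deg C


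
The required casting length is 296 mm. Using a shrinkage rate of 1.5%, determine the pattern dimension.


Formula: L_pattern = L_casting * (1 + shrinkage_rate/100)
Shrinkage factor = 1 + 1.5/100 = 1.015
L_pattern = 296 mm * 1.015 = 300.4400 mm


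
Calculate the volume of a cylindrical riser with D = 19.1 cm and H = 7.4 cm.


Formula: V = pi * (D/2)^2 * H  (cylinder volume)
Radius = D/2 = 19.1/2 = 9.55 cm
V = pi * 9.55^2 * 7.4 = 2120.2562 cm^3


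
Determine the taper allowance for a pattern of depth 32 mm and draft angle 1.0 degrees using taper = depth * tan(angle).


Formula: taper = depth * tan(draft_angle)
tan(1.0 deg) = 0.0174551
taper = 32 mm * 0.0174551 = 0.5586 mm

0.5586 mm


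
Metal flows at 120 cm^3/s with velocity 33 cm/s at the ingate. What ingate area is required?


Formula: A_ingate = Q / v  (continuity equation)
A = 120 cm^3/s / 33 cm/s = 3.6364 cm^2

3.6364 cm^2


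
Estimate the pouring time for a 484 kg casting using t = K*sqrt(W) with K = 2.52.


Formula: t = K * sqrt(W)
sqrt(W) = sqrt(484) = 22.00000
t = 2.52 * 22.00000 = 55.4400 s

Answer: 55.4400 s


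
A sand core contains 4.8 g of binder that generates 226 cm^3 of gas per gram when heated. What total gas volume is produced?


Formula: V_gas = W_binder * gas_evolution_rate
V = 4.8 g * 226 cm^3/g = 1084.8000 cm^3


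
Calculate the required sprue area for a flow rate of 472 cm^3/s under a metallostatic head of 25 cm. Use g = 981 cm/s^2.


Formula: v = sqrt(2*g*h), A = Q/v
Velocity: v = sqrt(2 * 981 * 25) = sqrt(49050) = 221.4723 cm/s
Sprue area: A = Q / v = 472 / 221.4723 = 2.1312 cm^2


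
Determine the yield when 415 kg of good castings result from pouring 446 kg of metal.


Formula: Casting Yield = (W_good / W_total) * 100
Yield = (415 kg / 446 kg) * 100 = 93.0493%

93.0493%


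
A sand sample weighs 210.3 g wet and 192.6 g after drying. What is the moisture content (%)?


Formula: MC = (W_wet - W_dry) / W_wet * 100
Water mass = 210.3 - 192.6 = 17.7 g
MC = 17.7 / 210.3 * 100 = 8.4165%


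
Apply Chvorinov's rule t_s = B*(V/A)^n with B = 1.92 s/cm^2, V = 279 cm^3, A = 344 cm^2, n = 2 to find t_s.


Formula: t_s = B * (V/A)^n  (Chvorinov's rule, n=2)
Modulus M = V/A = 279/344 = 0.811047 cm
M^2 = 0.811047^2 = 0.657797 cm^2
t_s = 1.92 * 0.657797 = 1.2630 s

Answer: 1.2630 s


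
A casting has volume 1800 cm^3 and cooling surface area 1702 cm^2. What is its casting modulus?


Formula: Casting Modulus M = V / A
M = 1800 cm^3 / 1702 cm^2 = 1.0576 cm

Answer: 1.0576 cm


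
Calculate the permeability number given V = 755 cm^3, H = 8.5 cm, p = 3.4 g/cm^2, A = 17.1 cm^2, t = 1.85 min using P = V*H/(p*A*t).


Formula: Permeability Number P = (V * H) / (p * A * t)
Numerator: V * H = 755 * 8.5 = 6417.5
Denominator: p * A * t = 3.4 * 17.1 * 1.85 = 107.559
P = 6417.5 / 107.559 = 59.6649

Final answer: 59.6649


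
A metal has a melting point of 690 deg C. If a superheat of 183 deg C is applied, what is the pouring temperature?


Formula: T_pour = T_melt + Superheat
T_pour = 690 + 183 = 873 deg C

873 deg C


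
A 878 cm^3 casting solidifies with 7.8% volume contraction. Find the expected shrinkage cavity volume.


Formula: V_shrink = V_casting * shrinkage_pct / 100
V_shrink = 878 cm^3 * 7.8 / 100 = 68.4840 cm^3

Final answer: 68.4840 cm^3


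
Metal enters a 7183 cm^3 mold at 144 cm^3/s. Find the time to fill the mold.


Formula: t_fill = V_mold / Q_flow
t = 7183 cm^3 / 144 cm^3/s = 49.8819 s

Answer: 49.8819 s


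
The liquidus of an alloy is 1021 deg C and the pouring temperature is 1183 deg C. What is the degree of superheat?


Formula: Superheat = T_pour - T_melt
Superheat = 1183 - 1021 = 162 deg C

Answer: 162 deg C


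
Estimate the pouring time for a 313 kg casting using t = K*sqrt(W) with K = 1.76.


Formula: t = K * sqrt(W)
sqrt(W) = sqrt(313) = 17.69181
t = 1.76 * 17.69181 = 31.1376 s

31.1376 s


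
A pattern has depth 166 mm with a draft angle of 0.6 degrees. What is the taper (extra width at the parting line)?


Formula: taper = depth * tan(draft_angle)
tan(0.6 deg) = 0.0104724
taper = 166 mm * 0.0104724 = 1.7384 mm

Answer: 1.7384 mm


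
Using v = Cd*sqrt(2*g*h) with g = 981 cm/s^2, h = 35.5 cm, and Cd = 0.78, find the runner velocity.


Formula: v = Cd * sqrt(2 * g * h)  (Torricelli with discharge coefficient)
2*g*h = 2 * 981 * 35.5 = 69651.0 cm^2/s^2
sqrt(69651.0) = 263.91476 cm/s
v = 0.78 * 263.91476 = 205.8535 cm/s


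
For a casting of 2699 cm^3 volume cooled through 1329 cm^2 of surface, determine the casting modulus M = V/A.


Formula: Casting Modulus M = V / A
M = 2699 cm^3 / 1329 cm^2 = 2.0309 cm

2.0309 cm


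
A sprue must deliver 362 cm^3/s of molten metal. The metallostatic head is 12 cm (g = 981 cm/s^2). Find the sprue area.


Formula: v = sqrt(2*g*h), A = Q/v
Velocity: v = sqrt(2 * 981 * 12) = sqrt(23544) = 153.4405 cm/s
Sprue area: A = Q / v = 362 / 153.4405 = 2.3592 cm^2

2.3592 cm^2


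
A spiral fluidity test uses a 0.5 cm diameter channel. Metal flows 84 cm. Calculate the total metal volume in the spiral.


Formula: V = pi * (d/2)^2 * L  (cylinder volume)
Radius = 0.5/2 = 0.25 cm
V = pi * 0.25^2 * 84 = 16.4934 cm^3

Final answer: 16.4934 cm^3


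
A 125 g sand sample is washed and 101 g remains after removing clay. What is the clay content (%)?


Formula: Clay% = (W_total - W_washed) / W_total * 100
Clay mass = 125 - 101 = 24 g
Clay% = 24 / 125 * 100 = 19.2000%

Final answer: 19.2000%


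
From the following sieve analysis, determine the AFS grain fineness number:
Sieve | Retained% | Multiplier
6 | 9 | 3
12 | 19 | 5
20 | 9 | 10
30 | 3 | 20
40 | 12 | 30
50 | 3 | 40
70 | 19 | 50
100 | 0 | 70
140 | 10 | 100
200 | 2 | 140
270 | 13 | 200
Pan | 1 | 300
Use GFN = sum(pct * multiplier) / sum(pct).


Formula: GFN = sum(pct * multiplier) / sum(pct)
sum(pct * multiplier) = 5882
sum(pct) = 100
GFN = 5882 / 100 = 58.82

Answer: 58.82


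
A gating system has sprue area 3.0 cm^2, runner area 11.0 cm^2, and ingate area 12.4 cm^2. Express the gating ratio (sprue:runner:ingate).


Sprue:Runner:Ingate = 1 : 11.0/3.0 : 12.4/3.0 = 1:3.67:4.13


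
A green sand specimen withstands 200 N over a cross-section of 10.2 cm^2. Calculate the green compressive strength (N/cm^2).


Formula: Compressive Strength = Force / Area
Strength = 200 N / 10.2 cm^2 = 19.6078 N/cm^2

Final answer: 19.6078 N/cm^2


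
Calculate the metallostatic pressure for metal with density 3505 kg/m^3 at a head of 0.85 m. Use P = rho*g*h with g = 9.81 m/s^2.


Formula: P = rho * g * h
rho * g = 3505 * 9.81 = 34384.05 N/m^3
P = 34384.05 * 0.85 = 29226.4425 Pa

29226.4425 Pa


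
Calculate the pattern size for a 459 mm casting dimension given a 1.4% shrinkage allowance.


Formula: L_pattern = L_casting * (1 + shrinkage_rate/100)
Shrinkage factor = 1 + 1.4/100 = 1.014
L_pattern = 459 mm * 1.014 = 465.4260 mm


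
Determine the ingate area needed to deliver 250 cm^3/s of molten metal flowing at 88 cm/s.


Formula: A_ingate = Q / v  (continuity equation)
A = 250 cm^3/s / 88 cm/s = 2.8409 cm^2

Answer: 2.8409 cm^2


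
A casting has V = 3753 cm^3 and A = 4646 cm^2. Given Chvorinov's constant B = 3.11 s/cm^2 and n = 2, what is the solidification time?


Formula: t_s = B * (V/A)^n  (Chvorinov's rule, n=2)
Modulus M = V/A = 3753/4646 = 0.807792 cm
M^2 = 0.807792^2 = 0.652528 cm^2
t_s = 3.11 * 0.652528 = 2.0294 s

Final answer: 2.0294 s


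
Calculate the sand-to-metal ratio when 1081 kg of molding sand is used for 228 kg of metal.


Formula: Sand-to-Metal Ratio = W_sand / W_metal
Ratio = 1081 kg / 228 kg = 4.7412


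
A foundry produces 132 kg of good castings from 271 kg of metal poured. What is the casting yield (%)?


Formula: Casting Yield = (W_good / W_total) * 100
Yield = (132 kg / 271 kg) * 100 = 48.7085%

Answer: 48.7085%


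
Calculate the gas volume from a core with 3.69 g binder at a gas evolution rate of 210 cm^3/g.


Formula: V_gas = W_binder * gas_evolution_rate
V = 3.69 g * 210 cm^3/g = 774.9000 cm^3


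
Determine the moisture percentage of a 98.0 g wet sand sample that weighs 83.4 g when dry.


Formula: MC = (W_wet - W_dry) / W_wet * 100
Water mass = 98.0 - 83.4 = 14.6 g
MC = 14.6 / 98.0 * 100 = 14.8980%

14.8980%


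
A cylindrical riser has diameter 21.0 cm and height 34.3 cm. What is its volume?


Formula: V = pi * (D/2)^2 * H  (cylinder volume)
Radius = D/2 = 21.0/2 = 10.5 cm
V = pi * 10.5^2 * 34.3 = 11880.1682 cm^3

11880.1682 cm^3


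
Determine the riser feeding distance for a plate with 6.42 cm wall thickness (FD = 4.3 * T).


Formula: FD = 4.3 * T  (riser feeding-distance rule)
FD = 4.3 * 6.42 cm = 27.6060 cm


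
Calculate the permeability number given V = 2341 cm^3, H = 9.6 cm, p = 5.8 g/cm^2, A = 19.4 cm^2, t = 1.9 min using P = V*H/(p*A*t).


Formula: Permeability Number P = (V * H) / (p * A * t)
Numerator: V * H = 2341 * 9.6 = 22473.6
Denominator: p * A * t = 5.8 * 19.4 * 1.9 = 213.788
P = 22473.6 / 213.788 = 105.1210

Answer: 105.1210


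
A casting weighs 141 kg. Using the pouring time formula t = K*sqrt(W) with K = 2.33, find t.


Formula: t = K * sqrt(W)
sqrt(W) = sqrt(141) = 11.87434
t = 2.33 * 11.87434 = 27.6672 s

Answer: 27.6672 s


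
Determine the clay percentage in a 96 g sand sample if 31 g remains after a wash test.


Formula: Clay% = (W_total - W_washed) / W_total * 100
Clay mass = 96 - 31 = 65 g
Clay% = 65 / 96 * 100 = 67.7083%

67.7083%


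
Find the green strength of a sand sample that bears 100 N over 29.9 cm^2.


Formula: Compressive Strength = Force / Area
Strength = 100 N / 29.9 cm^2 = 3.3445 N/cm^2


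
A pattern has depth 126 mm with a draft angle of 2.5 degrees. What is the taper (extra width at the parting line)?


Formula: taper = depth * tan(draft_angle)
tan(2.5 deg) = 0.0436609
taper = 126 mm * 0.0436609 = 5.5013 mm

5.5013 mm


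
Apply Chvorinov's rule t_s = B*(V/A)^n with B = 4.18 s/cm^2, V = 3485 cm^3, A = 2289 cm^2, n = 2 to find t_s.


Formula: t_s = B * (V/A)^n  (Chvorinov's rule, n=2)
Modulus M = V/A = 3485/2289 = 1.522499 cm
M^2 = 1.522499^2 = 2.318003 cm^2
t_s = 4.18 * 2.318003 = 9.6893 s


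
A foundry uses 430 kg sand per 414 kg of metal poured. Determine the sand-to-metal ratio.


Formula: Sand-to-Metal Ratio = W_sand / W_metal
Ratio = 430 kg / 414 kg = 1.0386

Answer: 1.0386


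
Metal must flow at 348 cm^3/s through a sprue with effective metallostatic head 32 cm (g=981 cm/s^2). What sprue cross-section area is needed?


Formula: v = sqrt(2*g*h), A = Q/v
Velocity: v = sqrt(2 * 981 * 32) = sqrt(62784) = 250.5674 cm/s
Sprue area: A = Q / v = 348 / 250.5674 = 1.3888 cm^2

Answer: 1.3888 cm^2


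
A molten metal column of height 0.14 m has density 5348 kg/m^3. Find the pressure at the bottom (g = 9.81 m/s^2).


Formula: P = rho * g * h
rho * g = 5348 * 9.81 = 52463.88 N/m^3
P = 52463.88 * 0.14 = 7344.9432 Pa


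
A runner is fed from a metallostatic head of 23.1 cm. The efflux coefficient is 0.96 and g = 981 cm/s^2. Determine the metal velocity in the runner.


Formula: v = Cd * sqrt(2 * g * h)  (Torricelli with discharge coefficient)
2*g*h = 2 * 981 * 23.1 = 45322.2 cm^2/s^2
sqrt(45322.2) = 212.89011 cm/s
v = 0.96 * 212.89011 = 204.3745 cm/s

204.3745 cm/s


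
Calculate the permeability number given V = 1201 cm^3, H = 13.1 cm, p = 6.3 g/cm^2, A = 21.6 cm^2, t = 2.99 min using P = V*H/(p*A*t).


Formula: Permeability Number P = (V * H) / (p * A * t)
Numerator: V * H = 1201 * 13.1 = 15733.1
Denominator: p * A * t = 6.3 * 21.6 * 2.99 = 406.8792
P = 15733.1 / 406.8792 = 38.6677

38.6677


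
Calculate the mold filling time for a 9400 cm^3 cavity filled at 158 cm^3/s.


Formula: t_fill = V_mold / Q_flow
t = 9400 cm^3 / 158 cm^3/s = 59.4937 s

59.4937 s


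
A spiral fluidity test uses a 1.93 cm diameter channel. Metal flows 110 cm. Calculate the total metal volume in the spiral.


Formula: V = pi * (d/2)^2 * L  (cylinder volume)
Radius = 1.93/2 = 0.965 cm
V = pi * 0.965^2 * 110 = 321.8083 cm^3

Final answer: 321.8083 cm^3


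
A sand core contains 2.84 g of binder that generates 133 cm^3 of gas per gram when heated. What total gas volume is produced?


Formula: V_gas = W_binder * gas_evolution_rate
V = 2.84 g * 133 cm^3/g = 377.7200 cm^3


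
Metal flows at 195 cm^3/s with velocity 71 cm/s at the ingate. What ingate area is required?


Formula: A_ingate = Q / v  (continuity equation)
A = 195 cm^3/s / 71 cm/s = 2.7465 cm^2


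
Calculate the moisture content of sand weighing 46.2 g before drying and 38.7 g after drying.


Formula: MC = (W_wet - W_dry) / W_wet * 100
Water mass = 46.2 - 38.7 = 7.5 g
MC = 7.5 / 46.2 * 100 = 16.2338%

Final answer: 16.2338%


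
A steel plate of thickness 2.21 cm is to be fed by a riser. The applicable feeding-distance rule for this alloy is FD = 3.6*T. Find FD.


Formula: FD = 3.6 * T  (riser feeding-distance rule)
FD = 3.6 * 2.21 cm = 7.9560 cm

7.9560 cm


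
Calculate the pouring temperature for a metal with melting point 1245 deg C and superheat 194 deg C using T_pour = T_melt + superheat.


Formula: T_pour = T_melt + Superheat
T_pour = 1245 + 194 = 1439 deg C

1439 deg C


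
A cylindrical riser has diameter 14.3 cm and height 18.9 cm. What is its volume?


Formula: V = pi * (D/2)^2 * H  (cylinder volume)
Radius = D/2 = 14.3/2 = 7.15 cm
V = pi * 7.15^2 * 18.9 = 3035.4547 cm^3

Final answer: 3035.4547 cm^3


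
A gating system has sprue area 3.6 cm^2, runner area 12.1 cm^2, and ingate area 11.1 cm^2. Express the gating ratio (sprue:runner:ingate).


Sprue:Runner:Ingate = 1 : 12.1/3.6 : 11.1/3.6 = 1:3.36:3.08

Answer: 1:3.36:3.08


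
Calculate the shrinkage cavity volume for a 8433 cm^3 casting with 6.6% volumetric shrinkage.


Formula: V_shrink = V_casting * shrinkage_pct / 100
V_shrink = 8433 cm^3 * 6.6 / 100 = 556.5780 cm^3


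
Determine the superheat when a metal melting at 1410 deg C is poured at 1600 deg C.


Formula: Superheat = T_pour - T_melt
Superheat = 1600 - 1410 = 190 deg C

190 deg C


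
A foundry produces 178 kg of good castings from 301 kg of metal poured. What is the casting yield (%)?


Formula: Casting Yield = (W_good / W_total) * 100
Yield = (178 kg / 301 kg) * 100 = 59.1362%


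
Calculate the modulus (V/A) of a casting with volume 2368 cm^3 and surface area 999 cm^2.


Formula: Casting Modulus M = V / A
M = 2368 cm^3 / 999 cm^2 = 2.3704 cm


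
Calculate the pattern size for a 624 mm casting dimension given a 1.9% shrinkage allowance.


Formula: L_pattern = L_casting * (1 + shrinkage_rate/100)
Shrinkage factor = 1 + 1.9/100 = 1.019
L_pattern = 624 mm * 1.019 = 635.8560 mm


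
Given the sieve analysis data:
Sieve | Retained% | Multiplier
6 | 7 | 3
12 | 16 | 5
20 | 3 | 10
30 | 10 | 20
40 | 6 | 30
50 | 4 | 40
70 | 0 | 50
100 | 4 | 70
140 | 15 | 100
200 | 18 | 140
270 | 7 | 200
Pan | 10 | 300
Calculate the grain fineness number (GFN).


Formula: GFN = sum(pct * multiplier) / sum(pct)
sum(pct * multiplier) = 9371
sum(pct) = 100
GFN = 9371 / 100 = 93.71

Final answer: 93.71


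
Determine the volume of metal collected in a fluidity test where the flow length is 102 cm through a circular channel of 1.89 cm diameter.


Formula: V = pi * (d/2)^2 * L  (cylinder volume)
Radius = 1.89/2 = 0.945 cm
V = pi * 0.945^2 * 102 = 286.1631 cm^3


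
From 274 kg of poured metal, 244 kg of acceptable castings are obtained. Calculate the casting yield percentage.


Formula: Casting Yield = (W_good / W_total) * 100
Yield = (244 kg / 274 kg) * 100 = 89.0511%

Answer: 89.0511%


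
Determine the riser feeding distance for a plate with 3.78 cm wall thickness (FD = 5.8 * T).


Formula: FD = 5.8 * T  (riser feeding-distance rule)
FD = 5.8 * 3.78 cm = 21.9240 cm


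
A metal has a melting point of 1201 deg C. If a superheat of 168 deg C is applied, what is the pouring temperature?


Formula: T_pour = T_melt + Superheat
T_pour = 1201 + 168 = 1369 deg C

Answer: 1369 deg C


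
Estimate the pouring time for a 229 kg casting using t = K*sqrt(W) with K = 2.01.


Formula: t = K * sqrt(W)
sqrt(W) = sqrt(229) = 15.13275
t = 2.01 * 15.13275 = 30.4168 s

30.4168 s


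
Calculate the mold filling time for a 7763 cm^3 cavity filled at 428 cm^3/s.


Formula: t_fill = V_mold / Q_flow
t = 7763 cm^3 / 428 cm^3/s = 18.1379 s

18.1379 s


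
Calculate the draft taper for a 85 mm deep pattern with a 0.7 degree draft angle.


Formula: taper = depth * tan(draft_angle)
tan(0.7 deg) = 0.0122179
taper = 85 mm * 0.0122179 = 1.0385 mm

1.0385 mm


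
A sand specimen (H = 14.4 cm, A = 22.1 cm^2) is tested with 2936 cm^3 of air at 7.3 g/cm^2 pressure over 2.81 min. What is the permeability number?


Formula: Permeability Number P = (V * H) / (p * A * t)
Numerator: V * H = 2936 * 14.4 = 42278.4
Denominator: p * A * t = 7.3 * 22.1 * 2.81 = 453.3373
P = 42278.4 / 453.3373 = 93.2604

93.2604


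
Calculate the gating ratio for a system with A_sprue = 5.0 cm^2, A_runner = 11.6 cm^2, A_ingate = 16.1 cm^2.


Sprue:Runner:Ingate = 1 : 11.6/5.0 : 16.1/5.0 = 1:2.32:3.22

Final answer: 1:2.32:3.22


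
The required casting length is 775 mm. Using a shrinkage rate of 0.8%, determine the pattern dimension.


Formula: L_pattern = L_casting * (1 + shrinkage_rate/100)
Shrinkage factor = 1 + 0.8/100 = 1.008
L_pattern = 775 mm * 1.008 = 781.2000 mm

Answer: 781.2000 mm


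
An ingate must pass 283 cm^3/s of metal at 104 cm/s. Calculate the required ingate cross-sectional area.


Formula: A_ingate = Q / v  (continuity equation)
A = 283 cm^3/s / 104 cm/s = 2.7212 cm^2


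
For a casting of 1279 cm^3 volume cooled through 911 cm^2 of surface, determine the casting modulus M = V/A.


Formula: Casting Modulus M = V / A
M = 1279 cm^3 / 911 cm^2 = 1.4040 cm

Answer: 1.4040 cm


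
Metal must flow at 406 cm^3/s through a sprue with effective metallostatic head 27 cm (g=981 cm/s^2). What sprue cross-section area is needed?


Formula: v = sqrt(2*g*h), A = Q/v
Velocity: v = sqrt(2 * 981 * 27) = sqrt(52974) = 230.1608 cm/s
Sprue area: A = Q / v = 406 / 230.1608 = 1.7640 cm^2

1.7640 cm^2


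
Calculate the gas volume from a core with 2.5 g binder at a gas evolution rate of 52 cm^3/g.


Formula: V_gas = W_binder * gas_evolution_rate
V = 2.5 g * 52 cm^3/g = 130.0000 cm^3

Final answer: 130.0000 cm^3


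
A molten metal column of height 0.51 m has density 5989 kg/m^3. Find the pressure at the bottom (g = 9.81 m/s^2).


Formula: P = rho * g * h
rho * g = 5989 * 9.81 = 58752.09 N/m^3
P = 58752.09 * 0.51 = 29963.5659 Pa

Final answer: 29963.5659 Pa


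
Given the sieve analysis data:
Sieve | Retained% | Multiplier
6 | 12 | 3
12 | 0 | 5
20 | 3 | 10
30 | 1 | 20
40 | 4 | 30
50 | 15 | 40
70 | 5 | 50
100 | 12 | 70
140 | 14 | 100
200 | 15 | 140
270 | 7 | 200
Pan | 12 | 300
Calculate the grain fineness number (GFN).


Formula: GFN = sum(pct * multiplier) / sum(pct)
sum(pct * multiplier) = 10396
sum(pct) = 100
GFN = 10396 / 100 = 103.96


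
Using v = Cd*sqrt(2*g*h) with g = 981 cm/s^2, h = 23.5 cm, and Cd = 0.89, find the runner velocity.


Formula: v = Cd * sqrt(2 * g * h)  (Torricelli with discharge coefficient)
2*g*h = 2 * 981 * 23.5 = 46107.0 cm^2/s^2
sqrt(46107.0) = 214.72541 cm/s
v = 0.89 * 214.72541 = 191.1056 cm/s

Final answer: 191.1056 cm/s


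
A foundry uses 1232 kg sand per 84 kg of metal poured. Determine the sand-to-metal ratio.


Formula: Sand-to-Metal Ratio = W_sand / W_metal
Ratio = 1232 kg / 84 kg = 14.6667

Final answer: 14.6667


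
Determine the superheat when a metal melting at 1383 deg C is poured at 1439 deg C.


Formula: Superheat = T_pour - T_melt
Superheat = 1439 - 1383 = 56 deg C

Final answer: 56 deg C


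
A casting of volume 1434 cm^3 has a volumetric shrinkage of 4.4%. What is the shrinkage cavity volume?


Formula: V_shrink = V_casting * shrinkage_pct / 100
V_shrink = 1434 cm^3 * 4.4 / 100 = 63.0960 cm^3

Final answer: 63.0960 cm^3


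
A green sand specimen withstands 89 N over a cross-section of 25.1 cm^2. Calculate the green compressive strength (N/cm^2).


Formula: Compressive Strength = Force / Area
Strength = 89 N / 25.1 cm^2 = 3.5458 N/cm^2


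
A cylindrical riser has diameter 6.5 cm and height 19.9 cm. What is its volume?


Formula: V = pi * (D/2)^2 * H  (cylinder volume)
Radius = D/2 = 6.5/2 = 3.25 cm
V = pi * 3.25^2 * 19.9 = 660.3431 cm^3

660.3431 cm^3


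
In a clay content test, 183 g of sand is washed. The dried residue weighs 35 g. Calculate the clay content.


Formula: Clay% = (W_total - W_washed) / W_total * 100
Clay mass = 183 - 35 = 148 g
Clay% = 148 / 183 * 100 = 80.8743%

Answer: 80.8743%


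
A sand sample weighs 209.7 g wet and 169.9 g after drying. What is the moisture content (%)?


Formula: MC = (W_wet - W_dry) / W_wet * 100
Water mass = 209.7 - 169.9 = 39.8 g
MC = 39.8 / 209.7 * 100 = 18.9795%

18.9795%


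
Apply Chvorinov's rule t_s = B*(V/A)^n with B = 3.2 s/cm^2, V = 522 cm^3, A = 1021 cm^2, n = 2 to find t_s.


Formula: t_s = B * (V/A)^n  (Chvorinov's rule, n=2)
Modulus M = V/A = 522/1021 = 0.511263 cm
M^2 = 0.511263^2 = 0.261390 cm^2
t_s = 3.2 * 0.261390 = 0.8364 s

0.8364 s


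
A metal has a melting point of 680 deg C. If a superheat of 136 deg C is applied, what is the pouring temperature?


Formula: T_pour = T_melt + Superheat
T_pour = 680 + 136 = 816 deg C


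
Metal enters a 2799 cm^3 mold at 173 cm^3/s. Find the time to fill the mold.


Formula: t_fill = V_mold / Q_flow
t = 2799 cm^3 / 173 cm^3/s = 16.1792 s

16.1792 s


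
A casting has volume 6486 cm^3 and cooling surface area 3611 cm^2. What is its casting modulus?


Formula: Casting Modulus M = V / A
M = 6486 cm^3 / 3611 cm^2 = 1.7962 cm

1.7962 cm


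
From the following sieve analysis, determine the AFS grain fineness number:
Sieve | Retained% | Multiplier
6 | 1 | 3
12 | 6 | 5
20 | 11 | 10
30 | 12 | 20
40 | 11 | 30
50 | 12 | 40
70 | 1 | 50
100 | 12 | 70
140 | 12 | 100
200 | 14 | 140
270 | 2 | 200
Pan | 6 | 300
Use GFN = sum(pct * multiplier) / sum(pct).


Formula: GFN = sum(pct * multiplier) / sum(pct)
sum(pct * multiplier) = 7443
sum(pct) = 100
GFN = 7443 / 100 = 74.43

Final answer: 74.43


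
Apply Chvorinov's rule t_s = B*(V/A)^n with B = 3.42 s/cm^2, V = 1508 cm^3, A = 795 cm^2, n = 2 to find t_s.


Formula: t_s = B * (V/A)^n  (Chvorinov's rule, n=2)
Modulus M = V/A = 1508/795 = 1.896855 cm
M^2 = 1.896855^2 = 3.598059 cm^2
t_s = 3.42 * 3.598059 = 12.3054 s

Final answer: 12.3054 s


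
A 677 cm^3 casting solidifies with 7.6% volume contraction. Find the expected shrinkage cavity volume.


Formula: V_shrink = V_casting * shrinkage_pct / 100
V_shrink = 677 cm^3 * 7.6 / 100 = 51.4520 cm^3

Final answer: 51.4520 cm^3


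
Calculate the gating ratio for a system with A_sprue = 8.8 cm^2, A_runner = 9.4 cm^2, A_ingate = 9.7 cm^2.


Sprue:Runner:Ingate = 1 : 9.4/8.8 : 9.7/8.8 = 1:1.07:1.10


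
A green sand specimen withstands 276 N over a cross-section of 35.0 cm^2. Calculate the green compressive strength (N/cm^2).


Formula: Compressive Strength = Force / Area
Strength = 276 N / 35.0 cm^2 = 7.8857 N/cm^2

Answer: 7.8857 N/cm^2


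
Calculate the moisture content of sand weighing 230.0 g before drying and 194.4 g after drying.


Formula: MC = (W_wet - W_dry) / W_wet * 100
Water mass = 230.0 - 194.4 = 35.6 g
MC = 35.6 / 230.0 * 100 = 15.4783%


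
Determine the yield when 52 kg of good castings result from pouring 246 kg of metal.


Formula: Casting Yield = (W_good / W_total) * 100
Yield = (52 kg / 246 kg) * 100 = 21.1382%

21.1382%


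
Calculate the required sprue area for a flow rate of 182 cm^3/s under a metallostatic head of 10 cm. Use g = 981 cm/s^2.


Formula: v = sqrt(2*g*h), A = Q/v
Velocity: v = sqrt(2 * 981 * 10) = sqrt(19620) = 140.0714 cm/s
Sprue area: A = Q / v = 182 / 140.0714 = 1.2993 cm^2

Final answer: 1.2993 cm^2


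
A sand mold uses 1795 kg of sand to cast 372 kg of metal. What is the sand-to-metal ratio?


Formula: Sand-to-Metal Ratio = W_sand / W_metal
Ratio = 1795 kg / 372 kg = 4.8253

4.8253


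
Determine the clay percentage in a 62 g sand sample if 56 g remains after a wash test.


Formula: Clay% = (W_total - W_washed) / W_total * 100
Clay mass = 62 - 56 = 6 g
Clay% = 6 / 62 * 100 = 9.6774%


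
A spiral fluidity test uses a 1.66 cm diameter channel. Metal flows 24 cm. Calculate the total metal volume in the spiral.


Formula: V = pi * (d/2)^2 * L  (cylinder volume)
Radius = 1.66/2 = 0.83 cm
V = pi * 0.83^2 * 24 = 51.9418 cm^3

Answer: 51.9418 cm^3


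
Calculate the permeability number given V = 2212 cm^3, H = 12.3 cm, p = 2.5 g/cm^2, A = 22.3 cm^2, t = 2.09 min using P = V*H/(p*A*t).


Formula: Permeability Number P = (V * H) / (p * A * t)
Numerator: V * H = 2212 * 12.3 = 27207.6
Denominator: p * A * t = 2.5 * 22.3 * 2.09 = 116.5175
P = 27207.6 / 116.5175 = 233.5066

Final answer: 233.5066


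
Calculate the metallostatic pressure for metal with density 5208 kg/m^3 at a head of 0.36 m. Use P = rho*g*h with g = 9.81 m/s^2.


Formula: P = rho * g * h
rho * g = 5208 * 9.81 = 51090.48 N/m^3
P = 51090.48 * 0.36 = 18392.5728 Pa

18392.5728 Pa


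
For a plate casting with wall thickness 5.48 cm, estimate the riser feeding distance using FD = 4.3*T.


Formula: FD = 4.3 * T  (riser feeding-distance rule)
FD = 4.3 * 5.48 cm = 23.5640 cm

Final answer: 23.5640 cm


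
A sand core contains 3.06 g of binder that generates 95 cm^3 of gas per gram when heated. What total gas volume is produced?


Formula: V_gas = W_binder * gas_evolution_rate
V = 3.06 g * 95 cm^3/g = 290.7000 cm^3


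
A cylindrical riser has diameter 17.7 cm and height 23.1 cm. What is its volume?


Formula: V = pi * (D/2)^2 * H  (cylinder volume)
Radius = D/2 = 17.7/2 = 8.85 cm
V = pi * 8.85^2 * 23.1 = 5683.9257 cm^3

5683.9257 cm^3


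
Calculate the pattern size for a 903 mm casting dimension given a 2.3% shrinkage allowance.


Formula: L_pattern = L_casting * (1 + shrinkage_rate/100)
Shrinkage factor = 1 + 2.3/100 = 1.023
L_pattern = 903 mm * 1.023 = 923.7690 mm

Final answer: 923.7690 mm


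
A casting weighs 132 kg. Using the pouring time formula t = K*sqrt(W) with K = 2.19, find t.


Formula: t = K * sqrt(W)
sqrt(W) = sqrt(132) = 11.48913
t = 2.19 * 11.48913 = 25.1612 s


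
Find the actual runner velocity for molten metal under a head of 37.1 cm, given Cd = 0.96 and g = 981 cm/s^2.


Formula: v = Cd * sqrt(2 * g * h)  (Torricelli with discharge coefficient)
2*g*h = 2 * 981 * 37.1 = 72790.2 cm^2/s^2
sqrt(72790.2) = 269.79659 cm/s
v = 0.96 * 269.79659 = 259.0047 cm/s


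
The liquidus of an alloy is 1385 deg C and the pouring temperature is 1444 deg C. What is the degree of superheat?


Formula: Superheat = T_pour - T_melt
Superheat = 1444 - 1385 = 59 deg C


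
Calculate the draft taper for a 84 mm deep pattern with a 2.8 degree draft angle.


Formula: taper = depth * tan(draft_angle)
tan(2.8 deg) = 0.0489082
taper = 84 mm * 0.0489082 = 4.1083 mm


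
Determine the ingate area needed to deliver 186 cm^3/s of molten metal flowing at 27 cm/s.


Formula: A_ingate = Q / v  (continuity equation)
A = 186 cm^3/s / 27 cm/s = 6.8889 cm^2


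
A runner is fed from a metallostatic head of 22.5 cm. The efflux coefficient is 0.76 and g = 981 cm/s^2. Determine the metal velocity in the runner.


Formula: v = Cd * sqrt(2 * g * h)  (Torricelli with discharge coefficient)
2*g*h = 2 * 981 * 22.5 = 44145.0 cm^2/s^2
sqrt(44145.0) = 210.10712 cm/s
v = 0.76 * 210.10712 = 159.6814 cm/s

Final answer: 159.6814 cm/s


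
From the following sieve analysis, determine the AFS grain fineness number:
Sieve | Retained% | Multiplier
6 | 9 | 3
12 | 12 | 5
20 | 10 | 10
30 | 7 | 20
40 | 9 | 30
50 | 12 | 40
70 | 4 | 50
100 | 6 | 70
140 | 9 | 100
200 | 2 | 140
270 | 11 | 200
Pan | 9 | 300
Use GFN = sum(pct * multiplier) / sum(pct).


Formula: GFN = sum(pct * multiplier) / sum(pct)
sum(pct * multiplier) = 7777
sum(pct) = 100
GFN = 7777 / 100 = 77.77

Answer: 77.77


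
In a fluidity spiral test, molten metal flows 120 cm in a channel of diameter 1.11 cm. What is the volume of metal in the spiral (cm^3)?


Formula: V = pi * (d/2)^2 * L  (cylinder volume)
Radius = 1.11/2 = 0.555 cm
V = pi * 0.555^2 * 120 = 116.1227 cm^3


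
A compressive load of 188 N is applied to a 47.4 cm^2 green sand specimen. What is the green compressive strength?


Formula: Compressive Strength = Force / Area
Strength = 188 N / 47.4 cm^2 = 3.9662 N/cm^2

3.9662 N/cm^2


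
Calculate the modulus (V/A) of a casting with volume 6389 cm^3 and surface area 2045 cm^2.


Formula: Casting Modulus M = V / A
M = 6389 cm^3 / 2045 cm^2 = 3.1242 cm

Final answer: 3.1242 cm


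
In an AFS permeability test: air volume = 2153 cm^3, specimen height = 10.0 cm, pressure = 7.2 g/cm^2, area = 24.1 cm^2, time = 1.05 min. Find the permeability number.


Formula: Permeability Number P = (V * H) / (p * A * t)
Numerator: V * H = 2153 * 10.0 = 21530.0
Denominator: p * A * t = 7.2 * 24.1 * 1.05 = 182.196
P = 21530.0 / 182.196 = 118.1694

Final answer: 118.1694


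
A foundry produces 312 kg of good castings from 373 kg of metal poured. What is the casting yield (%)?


Formula: Casting Yield = (W_good / W_total) * 100
Yield = (312 kg / 373 kg) * 100 = 83.6461%

83.6461%


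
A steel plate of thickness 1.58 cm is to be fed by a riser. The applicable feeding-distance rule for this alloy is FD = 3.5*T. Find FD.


Formula: FD = 3.5 * T  (riser feeding-distance rule)
FD = 3.5 * 1.58 cm = 5.5300 cm

5.5300 cm


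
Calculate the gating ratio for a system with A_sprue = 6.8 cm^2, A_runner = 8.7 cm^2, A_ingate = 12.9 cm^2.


Sprue:Runner:Ingate = 1 : 8.7/6.8 : 12.9/6.8 = 1:1.28:1.90

Answer: 1:1.28:1.90


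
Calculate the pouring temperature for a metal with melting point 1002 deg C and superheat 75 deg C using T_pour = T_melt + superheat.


Formula: T_pour = T_melt + Superheat
T_pour = 1002 + 75 = 1077 deg C


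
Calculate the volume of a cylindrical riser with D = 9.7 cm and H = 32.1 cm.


Formula: V = pi * (D/2)^2 * H  (cylinder volume)
Radius = D/2 = 9.7/2 = 4.85 cm
V = pi * 4.85^2 * 32.1 = 2372.1294 cm^3

Final answer: 2372.1294 cm^3


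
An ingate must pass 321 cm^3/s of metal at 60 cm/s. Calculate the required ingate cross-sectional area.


Formula: A_ingate = Q / v  (continuity equation)
A = 321 cm^3/s / 60 cm/s = 5.3500 cm^2

5.3500 cm^2


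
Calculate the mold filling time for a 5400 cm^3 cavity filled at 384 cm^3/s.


Formula: t_fill = V_mold / Q_flow
t = 5400 cm^3 / 384 cm^3/s = 14.0625 s

Answer: 14.0625 s


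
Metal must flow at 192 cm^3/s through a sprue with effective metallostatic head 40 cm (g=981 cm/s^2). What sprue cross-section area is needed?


Formula: v = sqrt(2*g*h), A = Q/v
Velocity: v = sqrt(2 * 981 * 40) = sqrt(78480) = 280.1428 cm/s
Sprue area: A = Q / v = 192 / 280.1428 = 0.6854 cm^2

0.6854 cm^2


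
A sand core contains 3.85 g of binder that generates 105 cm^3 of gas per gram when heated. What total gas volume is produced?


Formula: V_gas = W_binder * gas_evolution_rate
V = 3.85 g * 105 cm^3/g = 404.2500 cm^3

Final answer: 404.2500 cm^3


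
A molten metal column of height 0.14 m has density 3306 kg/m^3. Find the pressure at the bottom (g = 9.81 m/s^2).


Formula: P = rho * g * h
rho * g = 3306 * 9.81 = 32431.86 N/m^3
P = 32431.86 * 0.14 = 4540.4604 Pa


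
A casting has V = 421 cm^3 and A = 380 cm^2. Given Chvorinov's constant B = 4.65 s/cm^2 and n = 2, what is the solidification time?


Formula: t_s = B * (V/A)^n  (Chvorinov's rule, n=2)
Modulus M = V/A = 421/380 = 1.107895 cm
M^2 = 1.107895^2 = 1.227431 cm^2
t_s = 4.65 * 1.227431 = 5.7076 s

Answer: 5.7076 s


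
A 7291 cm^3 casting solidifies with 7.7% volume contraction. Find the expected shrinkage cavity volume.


Formula: V_shrink = V_casting * shrinkage_pct / 100
V_shrink = 7291 cm^3 * 7.7 / 100 = 561.4070 cm^3

561.4070 cm^3


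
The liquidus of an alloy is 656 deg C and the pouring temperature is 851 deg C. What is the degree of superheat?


Formula: Superheat = T_pour - T_melt
Superheat = 851 - 656 = 195 deg C

Answer: 195 deg C


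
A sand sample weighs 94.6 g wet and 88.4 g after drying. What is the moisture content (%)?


Formula: MC = (W_wet - W_dry) / W_wet * 100
Water mass = 94.6 - 88.4 = 6.2 g
MC = 6.2 / 94.6 * 100 = 6.5539%

6.5539%


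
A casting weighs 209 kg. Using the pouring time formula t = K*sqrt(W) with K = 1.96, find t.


Formula: t = K * sqrt(W)
sqrt(W) = sqrt(209) = 14.45683
t = 1.96 * 14.45683 = 28.3354 s


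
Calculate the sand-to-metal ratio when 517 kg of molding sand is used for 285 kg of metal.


Formula: Sand-to-Metal Ratio = W_sand / W_metal
Ratio = 517 kg / 285 kg = 1.8140

1.8140


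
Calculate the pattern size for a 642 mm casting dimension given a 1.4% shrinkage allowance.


Formula: L_pattern = L_casting * (1 + shrinkage_rate/100)
Shrinkage factor = 1 + 1.4/100 = 1.014
L_pattern = 642 mm * 1.014 = 650.9880 mm

Final answer: 650.9880 mm


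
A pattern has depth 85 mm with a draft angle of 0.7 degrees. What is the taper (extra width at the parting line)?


Formula: taper = depth * tan(draft_angle)
tan(0.7 deg) = 0.0122179
taper = 85 mm * 0.0122179 = 1.0385 mm

Answer: 1.0385 mm


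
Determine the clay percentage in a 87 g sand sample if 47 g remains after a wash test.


Formula: Clay% = (W_total - W_washed) / W_total * 100
Clay mass = 87 - 47 = 40 g
Clay% = 40 / 87 * 100 = 45.9770%

Answer: 45.9770%


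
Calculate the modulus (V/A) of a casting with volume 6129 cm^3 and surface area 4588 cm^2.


Formula: Casting Modulus M = V / A
M = 6129 cm^3 / 4588 cm^2 = 1.3359 cm

Answer: 1.3359 cm


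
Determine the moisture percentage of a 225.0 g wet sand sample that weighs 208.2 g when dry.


Formula: MC = (W_wet - W_dry) / W_wet * 100
Water mass = 225.0 - 208.2 = 16.8 g
MC = 16.8 / 225.0 * 100 = 7.4667%

Answer: 7.4667%


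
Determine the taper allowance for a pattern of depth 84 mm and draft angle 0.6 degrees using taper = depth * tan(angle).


Formula: taper = depth * tan(draft_angle)
tan(0.6 deg) = 0.0104724
taper = 84 mm * 0.0104724 = 0.8797 mm

0.8797 mm


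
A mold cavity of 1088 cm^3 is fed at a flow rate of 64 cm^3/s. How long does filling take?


Formula: t_fill = V_mold / Q_flow
t = 1088 cm^3 / 64 cm^3/s = 17.0000 s


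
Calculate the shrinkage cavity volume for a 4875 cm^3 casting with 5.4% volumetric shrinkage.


Formula: V_shrink = V_casting * shrinkage_pct / 100
V_shrink = 4875 cm^3 * 5.4 / 100 = 263.2500 cm^3

263.2500 cm^3


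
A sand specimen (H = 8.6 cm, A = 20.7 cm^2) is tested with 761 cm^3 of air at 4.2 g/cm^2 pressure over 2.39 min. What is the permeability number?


Formula: Permeability Number P = (V * H) / (p * A * t)
Numerator: V * H = 761 * 8.6 = 6544.6
Denominator: p * A * t = 4.2 * 20.7 * 2.39 = 207.7866
P = 6544.6 / 207.7866 = 31.4967


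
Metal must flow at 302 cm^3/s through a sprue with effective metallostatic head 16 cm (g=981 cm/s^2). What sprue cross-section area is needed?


Formula: v = sqrt(2*g*h), A = Q/v
Velocity: v = sqrt(2 * 981 * 16) = sqrt(31392) = 177.1779 cm/s
Sprue area: A = Q / v = 302 / 177.1779 = 1.7045 cm^2

Answer: 1.7045 cm^2


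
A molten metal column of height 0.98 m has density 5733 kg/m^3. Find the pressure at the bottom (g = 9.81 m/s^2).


Formula: P = rho * g * h
rho * g = 5733 * 9.81 = 56240.73 N/m^3
P = 56240.73 * 0.98 = 55115.9154 Pa

Final answer: 55115.9154 Pa
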